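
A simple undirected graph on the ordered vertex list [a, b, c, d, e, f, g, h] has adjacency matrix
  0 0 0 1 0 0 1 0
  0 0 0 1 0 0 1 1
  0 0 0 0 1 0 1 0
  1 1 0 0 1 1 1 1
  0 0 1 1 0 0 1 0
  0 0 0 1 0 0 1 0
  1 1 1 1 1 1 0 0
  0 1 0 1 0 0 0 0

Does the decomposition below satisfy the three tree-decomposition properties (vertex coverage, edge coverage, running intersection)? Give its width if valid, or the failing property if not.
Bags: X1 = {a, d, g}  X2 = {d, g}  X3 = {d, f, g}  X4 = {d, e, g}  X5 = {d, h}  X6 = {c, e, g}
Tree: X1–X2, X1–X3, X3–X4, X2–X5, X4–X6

A tree decomposition must satisfy three properties: every vertex lies in some bag; for every edge, both endpoints lie together in some bag; and for every vertex, the bags containing it form a connected subtree. Here vertex b appears in no bag, so the decomposition is invalid.

No — vertex b appears in no bag.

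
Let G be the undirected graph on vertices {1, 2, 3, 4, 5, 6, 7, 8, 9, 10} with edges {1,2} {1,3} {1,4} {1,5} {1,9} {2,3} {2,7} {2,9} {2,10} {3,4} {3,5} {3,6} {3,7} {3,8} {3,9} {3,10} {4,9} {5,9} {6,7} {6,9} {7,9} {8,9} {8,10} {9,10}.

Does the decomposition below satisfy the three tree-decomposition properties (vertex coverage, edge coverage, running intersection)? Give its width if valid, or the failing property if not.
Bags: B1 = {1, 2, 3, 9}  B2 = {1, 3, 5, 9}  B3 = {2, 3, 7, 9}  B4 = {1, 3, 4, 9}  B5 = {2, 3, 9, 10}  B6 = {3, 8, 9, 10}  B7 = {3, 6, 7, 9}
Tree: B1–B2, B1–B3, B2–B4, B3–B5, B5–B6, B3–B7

Every vertex of G appears in some bag (union = {1, 2, 3, 4, 5, 6, 7, 8, 9, 10}); every edge is covered by a bag; and for each vertex v the set of bags containing v is connected in the bag tree. The decomposition is therefore valid. The largest bag has 4 vertices, so the width is 3.

Yes; width 3.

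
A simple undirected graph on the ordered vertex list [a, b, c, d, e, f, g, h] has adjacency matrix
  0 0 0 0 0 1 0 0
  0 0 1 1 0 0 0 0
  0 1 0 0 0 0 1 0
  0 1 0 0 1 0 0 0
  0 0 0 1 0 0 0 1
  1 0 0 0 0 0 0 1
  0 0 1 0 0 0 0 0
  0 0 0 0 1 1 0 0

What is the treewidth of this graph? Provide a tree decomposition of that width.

Treewidth 1.
One such decomposition:
Bags: B1 = {a, f}  B2 = {f, h}  B3 = {e, h}  B4 = {d, e}  B5 = {b, d}  B6 = {b, c}  B7 = {c, g}
Tree: B1–B2, B2–B3, B3–B4, B4–B5, B5–B6, B6–B7

The largest bag has 2 vertices, giving width 1; this decomposition certifies tw(G) ≤ 1. Any graph with an edge has treewidth ≥ 1, and G has the edge a–f. The upper and lower bounds meet at 1, so that is the treewidth.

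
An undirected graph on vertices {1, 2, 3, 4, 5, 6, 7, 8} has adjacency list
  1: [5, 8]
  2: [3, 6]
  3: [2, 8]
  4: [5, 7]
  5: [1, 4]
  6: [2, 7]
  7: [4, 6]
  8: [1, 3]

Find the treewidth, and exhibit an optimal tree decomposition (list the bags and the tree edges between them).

Each bag holds 3 vertices, so the decomposition has width 2, which upper-bounds the treewidth. For the lower bound, G contains the cycle 3–2–6–7–4–5–1–8–3, so G is not a forest; only forests have treewidth ≤ 1, hence tw(G) ≥ 2. Combining the bounds, tw(G) = 2.

Treewidth 2.
Bags: B1 = {2, 3, 6}  B2 = {3, 6, 7}  B3 = {3, 4, 7}  B4 = {3, 4, 5}  B5 = {1, 3, 5}  B6 = {1, 3, 8}
Tree: B1–B2, B2–B3, B3–B4, B4–B5, B5–B6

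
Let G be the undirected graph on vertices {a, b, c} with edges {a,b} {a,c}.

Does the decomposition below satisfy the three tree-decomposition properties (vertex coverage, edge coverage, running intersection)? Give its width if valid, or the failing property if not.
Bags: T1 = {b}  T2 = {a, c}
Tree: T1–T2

No — edge (a,b) lies in no bag.

A tree decomposition must satisfy three properties: every vertex lies in some bag; for every edge, both endpoints lie together in some bag; and for every vertex, the bags containing it form a connected subtree. Here edge (a,b) lies in no bag, so the decomposition is invalid.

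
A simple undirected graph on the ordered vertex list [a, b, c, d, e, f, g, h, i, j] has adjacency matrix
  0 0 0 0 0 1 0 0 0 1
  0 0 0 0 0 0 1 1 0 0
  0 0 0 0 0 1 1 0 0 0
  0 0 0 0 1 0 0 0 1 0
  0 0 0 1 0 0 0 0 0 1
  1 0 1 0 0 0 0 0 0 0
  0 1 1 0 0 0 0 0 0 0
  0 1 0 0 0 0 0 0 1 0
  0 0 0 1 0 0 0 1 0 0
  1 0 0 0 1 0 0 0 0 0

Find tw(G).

A width-2 tree decomposition is:
Bags: B1 = {b, c, g}  B2 = {b, c, f}  B3 = {a, b, f}  B4 = {a, b, j}  B5 = {b, e, j}  B6 = {b, d, e}  B7 = {b, d, i}  B8 = {b, h, i}
Tree: B1–B2, B2–B3, B3–B4, B4–B5, B5–B6, B6–B7, B7–B8
Every bag has size at most 3, so the width is 3 − 1 = 2 and tw(G) ≤ 2. For the lower bound, G contains the cycle b–g–c–f–a–j–e–d–i–h–b, so G is not a forest; only forests have treewidth ≤ 1, hence tw(G) ≥ 2. Hence tw(G) = 2 exactly.

2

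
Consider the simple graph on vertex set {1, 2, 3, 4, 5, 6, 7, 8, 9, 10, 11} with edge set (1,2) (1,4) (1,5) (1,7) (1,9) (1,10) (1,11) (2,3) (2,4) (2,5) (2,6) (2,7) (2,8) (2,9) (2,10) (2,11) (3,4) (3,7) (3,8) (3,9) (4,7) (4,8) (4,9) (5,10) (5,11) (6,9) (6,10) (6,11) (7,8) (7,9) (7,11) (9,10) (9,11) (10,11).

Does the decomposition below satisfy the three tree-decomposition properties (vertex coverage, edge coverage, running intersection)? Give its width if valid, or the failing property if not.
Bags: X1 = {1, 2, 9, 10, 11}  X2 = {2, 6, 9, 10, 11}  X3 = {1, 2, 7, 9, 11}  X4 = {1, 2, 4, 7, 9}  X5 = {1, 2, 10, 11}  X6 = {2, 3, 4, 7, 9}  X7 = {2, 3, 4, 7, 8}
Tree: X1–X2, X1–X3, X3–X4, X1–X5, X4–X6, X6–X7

A tree decomposition must satisfy three properties: every vertex lies in some bag; for every edge, both endpoints lie together in some bag; and for every vertex, the bags containing it form a connected subtree. Here vertex 5 appears in no bag, so the decomposition is invalid.

No — vertex 5 appears in no bag.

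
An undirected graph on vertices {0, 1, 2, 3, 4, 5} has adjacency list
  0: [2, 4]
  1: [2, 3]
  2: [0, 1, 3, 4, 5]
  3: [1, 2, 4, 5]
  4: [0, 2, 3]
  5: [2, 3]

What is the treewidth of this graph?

2

A width-2 tree decomposition is:
Bags: B1 = {2, 3, 5}  B2 = {2, 3, 4}  B3 = {0, 2, 4}  B4 = {1, 2, 3}
Tree: B1–B2, B2–B3, B1–B4
Each bag holds 3 vertices, so the decomposition has width 2, which upper-bounds the treewidth. For the lower bound, the 3 vertices {0, 2, 4} are pairwise adjacent, and any tree decomposition puts a clique entirely inside one bag — forcing width ≥ 2. The upper and lower bounds meet at 2, so that is the treewidth.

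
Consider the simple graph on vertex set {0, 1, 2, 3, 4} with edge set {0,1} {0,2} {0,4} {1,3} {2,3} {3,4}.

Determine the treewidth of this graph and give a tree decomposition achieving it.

The largest bag has 3 vertices, giving width 2; this decomposition certifies tw(G) ≤ 2. For the lower bound, G contains the cycle 0–2–3–1–0, so G is not a forest; only forests have treewidth ≤ 1, hence tw(G) ≥ 2. Hence tw(G) = 2 exactly.

Treewidth 2.
Bags: B1 = {0, 2, 3}  B2 = {0, 1, 3}  B3 = {0, 3, 4}
Tree: B1–B2, B2–B3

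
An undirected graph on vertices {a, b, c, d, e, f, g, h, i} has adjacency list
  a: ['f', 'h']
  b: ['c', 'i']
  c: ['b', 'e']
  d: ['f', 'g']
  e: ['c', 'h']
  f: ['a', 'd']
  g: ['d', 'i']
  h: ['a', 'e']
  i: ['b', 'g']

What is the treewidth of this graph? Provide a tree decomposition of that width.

Treewidth 2.
One optimal decomposition is:
Bags: B1 = {d, f, g}  B2 = {a, f, g}  B3 = {a, g, h}  B4 = {e, g, h}  B5 = {c, e, g}  B6 = {b, c, g}  B7 = {b, g, i}
Tree: B1–B2, B2–B3, B3–B4, B4–B5, B5–B6, B6–B7

Every bag has size at most 3, so the width is 3 − 1 = 2 and tw(G) ≤ 2. Since g–d–f–a–h–e–c–b–i–g is a cycle in G, G is not acyclic. Forests are exactly the graphs of treewidth ≤ 1, so tw(G) ≥ 2. Therefore the treewidth is 2.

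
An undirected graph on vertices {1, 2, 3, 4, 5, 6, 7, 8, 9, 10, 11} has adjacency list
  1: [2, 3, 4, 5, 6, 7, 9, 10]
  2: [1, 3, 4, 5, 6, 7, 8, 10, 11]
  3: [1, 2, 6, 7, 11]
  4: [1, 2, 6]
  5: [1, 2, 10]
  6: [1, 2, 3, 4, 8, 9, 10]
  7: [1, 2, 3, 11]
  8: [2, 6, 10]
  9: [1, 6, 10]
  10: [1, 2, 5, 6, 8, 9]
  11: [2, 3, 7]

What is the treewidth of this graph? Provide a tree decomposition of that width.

Each bag holds 4 vertices, so the decomposition has width 3, which upper-bounds the treewidth. Conversely, {1, 6, 9, 10} is a clique of size 4, and the vertices of any clique must share a bag in every tree decomposition; so some bag has ≥ 4 vertices and tw(G) ≥ 3. The upper and lower bounds meet at 3, so that is the treewidth.

Treewidth 3.
One optimal decomposition is:
Bags: B1 = {1, 6, 9, 10}  B2 = {1, 2, 6, 10}  B3 = {1, 2, 5, 10}  B4 = {1, 2, 4, 6}  B5 = {1, 2, 3, 6}  B6 = {2, 6, 8, 10}  B7 = {1, 2, 3, 7}  B8 = {2, 3, 7, 11}
Tree: B1–B2, B2–B3, B2–B4, B2–B5, B2–B6, B5–B7, B7–B8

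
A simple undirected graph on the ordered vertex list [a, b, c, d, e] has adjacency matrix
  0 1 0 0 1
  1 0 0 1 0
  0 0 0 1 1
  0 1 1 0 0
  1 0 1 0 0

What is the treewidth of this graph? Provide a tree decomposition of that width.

Every bag has size at most 3, so the width is 3 − 1 = 2 and tw(G) ≤ 2. The edges c–d–b–a–e–c form a cycle, so G is not a tree and its treewidth is at least 2. The upper and lower bounds meet at 2, so that is the treewidth.

Treewidth 2.
Bags: B1 = {b, c, d}  B2 = {a, b, c}  B3 = {a, c, e}
Tree: B1–B2, B2–B3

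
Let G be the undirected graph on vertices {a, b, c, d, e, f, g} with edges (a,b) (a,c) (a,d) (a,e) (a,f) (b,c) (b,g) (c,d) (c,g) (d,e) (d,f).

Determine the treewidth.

A width-2 tree decomposition is:
Bags: B1 = {a, b, c}  B2 = {a, c, d}  B3 = {a, d, e}  B4 = {a, d, f}  B5 = {b, c, g}
Tree: B1–B2, B2–B3, B2–B4, B1–B5
The largest bag has 3 vertices, giving width 2; this decomposition certifies tw(G) ≤ 2. On the other hand G contains the 3-clique {b, c, g}. A clique must lie in a single bag of any decomposition, so no decomposition can have width below 2. Hence tw(G) = 2 exactly.

2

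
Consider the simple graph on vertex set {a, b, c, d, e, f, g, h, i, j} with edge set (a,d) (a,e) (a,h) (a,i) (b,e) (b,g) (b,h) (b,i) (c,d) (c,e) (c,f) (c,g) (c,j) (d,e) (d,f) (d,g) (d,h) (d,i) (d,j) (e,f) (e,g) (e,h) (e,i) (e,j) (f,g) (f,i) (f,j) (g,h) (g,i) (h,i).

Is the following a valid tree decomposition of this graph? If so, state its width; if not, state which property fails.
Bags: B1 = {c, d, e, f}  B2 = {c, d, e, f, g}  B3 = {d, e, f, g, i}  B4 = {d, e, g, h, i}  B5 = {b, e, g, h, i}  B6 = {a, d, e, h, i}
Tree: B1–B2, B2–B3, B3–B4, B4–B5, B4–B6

No — vertex j appears in no bag.

A tree decomposition must satisfy three properties: every vertex lies in some bag; for every edge, both endpoints lie together in some bag; and for every vertex, the bags containing it form a connected subtree. Here vertex j appears in no bag, so the decomposition is invalid.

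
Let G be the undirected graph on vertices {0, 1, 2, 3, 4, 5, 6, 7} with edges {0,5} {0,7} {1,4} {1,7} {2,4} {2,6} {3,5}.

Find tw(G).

1

A width-1 tree decomposition is:
Bags: B1 = {2, 6}  B2 = {2, 4}  B3 = {1, 4}  B4 = {1, 7}  B5 = {0, 7}  B6 = {0, 5}  B7 = {3, 5}
Tree: B1–B2, B2–B3, B3–B4, B4–B5, B5–B6, B6–B7
Every bag has size at most 2, so the width is 2 − 1 = 1 and tw(G) ≤ 1. G has an edge, so its treewidth is at least 1. The upper and lower bounds meet at 1, so that is the treewidth.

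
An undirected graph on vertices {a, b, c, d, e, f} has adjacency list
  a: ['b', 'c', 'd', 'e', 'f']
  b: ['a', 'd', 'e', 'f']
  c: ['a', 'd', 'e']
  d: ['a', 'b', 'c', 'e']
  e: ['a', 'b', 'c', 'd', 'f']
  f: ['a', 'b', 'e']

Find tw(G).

A width-3 tree decomposition is:
Bags: B1 = {a, c, d, e}  B2 = {a, b, d, e}  B3 = {a, b, e, f}
Tree: B1–B2, B2–B3
Each bag holds 4 vertices, so the decomposition has width 3, which upper-bounds the treewidth. Conversely, {a, c, d, e} is a clique of size 4, and the vertices of any clique must share a bag in every tree decomposition; so some bag has ≥ 4 vertices and tw(G) ≥ 3. Therefore the treewidth is 3.

3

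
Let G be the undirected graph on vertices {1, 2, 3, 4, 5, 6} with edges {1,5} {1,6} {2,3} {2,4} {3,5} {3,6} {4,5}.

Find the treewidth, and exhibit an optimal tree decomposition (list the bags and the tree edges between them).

Treewidth 2.
One optimal decomposition is:
Bags: B1 = {2, 3, 4}  B2 = {3, 4, 5}  B3 = {3, 5, 6}  B4 = {1, 5, 6}
Tree: B1–B2, B2–B3, B3–B4

The largest bag has 3 vertices, giving width 2; this decomposition certifies tw(G) ≤ 2. Since 2–4–5–3–2 is a cycle in G, G is not acyclic. Forests are exactly the graphs of treewidth ≤ 1, so tw(G) ≥ 2. Therefore the treewidth is 2.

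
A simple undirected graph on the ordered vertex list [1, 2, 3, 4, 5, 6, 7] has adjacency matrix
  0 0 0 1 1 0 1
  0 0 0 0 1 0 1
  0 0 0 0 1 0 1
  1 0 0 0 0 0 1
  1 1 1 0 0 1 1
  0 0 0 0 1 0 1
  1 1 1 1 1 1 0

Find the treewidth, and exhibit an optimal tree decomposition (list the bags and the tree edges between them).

Every bag has size at most 3, so the width is 3 − 1 = 2 and tw(G) ≤ 2. For the lower bound, the 3 vertices {1, 4, 7} are pairwise adjacent, and any tree decomposition puts a clique entirely inside one bag — forcing width ≥ 2. Therefore the treewidth is 2.

Treewidth 2.
One optimal decomposition is:
Bags: B1 = {1, 4, 7}  B2 = {1, 5, 7}  B3 = {5, 6, 7}  B4 = {2, 5, 7}  B5 = {3, 5, 7}
Tree: B1–B2, B2–B3, B3–B4, B2–B5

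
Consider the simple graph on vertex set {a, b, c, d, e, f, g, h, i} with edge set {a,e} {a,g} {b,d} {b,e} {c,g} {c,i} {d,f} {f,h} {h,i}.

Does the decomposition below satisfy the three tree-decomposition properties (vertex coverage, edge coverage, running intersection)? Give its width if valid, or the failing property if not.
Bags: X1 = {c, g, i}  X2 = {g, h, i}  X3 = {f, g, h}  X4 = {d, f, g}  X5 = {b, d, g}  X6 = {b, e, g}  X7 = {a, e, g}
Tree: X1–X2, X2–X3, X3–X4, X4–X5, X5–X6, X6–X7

Yes; width 2.

Every vertex of G appears in some bag (union = {a, b, c, d, e, f, g, h, i}); every edge is covered by a bag; and for each vertex v the set of bags containing v is connected in the bag tree. The decomposition is therefore valid. The largest bag has 3 vertices, so the width is 2.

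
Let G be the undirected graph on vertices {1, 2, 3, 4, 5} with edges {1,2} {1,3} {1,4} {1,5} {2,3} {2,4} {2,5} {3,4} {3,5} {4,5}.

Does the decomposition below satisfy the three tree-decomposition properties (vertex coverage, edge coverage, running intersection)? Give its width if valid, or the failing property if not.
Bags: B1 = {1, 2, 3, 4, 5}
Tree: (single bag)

Every vertex of G appears in some bag (union = {1, 2, 3, 4, 5}); every edge is covered by a bag; and for each vertex v the set of bags containing v is connected in the bag tree. The decomposition is therefore valid. The largest bag has 5 vertices, so the width is 4.

Yes; width 4.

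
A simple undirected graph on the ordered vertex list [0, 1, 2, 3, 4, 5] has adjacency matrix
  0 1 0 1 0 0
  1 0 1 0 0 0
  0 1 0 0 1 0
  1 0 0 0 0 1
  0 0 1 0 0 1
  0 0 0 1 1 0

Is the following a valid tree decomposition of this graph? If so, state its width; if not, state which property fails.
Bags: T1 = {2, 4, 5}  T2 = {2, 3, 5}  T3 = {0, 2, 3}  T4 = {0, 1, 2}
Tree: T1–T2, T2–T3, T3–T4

Yes; width 2.

Vertex coverage: the bags together contain {0, 1, 2, 3, 4, 5}, the full vertex set. Edge coverage: each edge of G has both endpoints in at least one bag. Running intersection: for every vertex, the bags containing it form a connected subtree. All three properties hold, so this is a valid tree decomposition of width max|bag| − 1 = 2, and hence tw(G) ≤ 2.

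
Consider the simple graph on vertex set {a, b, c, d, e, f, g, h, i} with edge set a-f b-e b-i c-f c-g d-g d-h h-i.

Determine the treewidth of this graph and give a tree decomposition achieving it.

Every bag has size at most 2, so the width is 2 − 1 = 1 and tw(G) ≤ 1. Any graph with an edge has treewidth ≥ 1, and G has the edge e–b. Hence tw(G) = 1 exactly.

Treewidth 1.
One such decomposition:
Bags: B1 = {b, e}  B2 = {b, i}  B3 = {h, i}  B4 = {d, h}  B5 = {d, g}  B6 = {c, g}  B7 = {c, f}  B8 = {a, f}
Tree: B1–B2, B2–B3, B3–B4, B4–B5, B5–B6, B6–B7, B7–B8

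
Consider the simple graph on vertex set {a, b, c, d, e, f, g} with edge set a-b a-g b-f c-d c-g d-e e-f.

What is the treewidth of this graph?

A width-2 tree decomposition is:
Bags: B1 = {a, b, f}  B2 = {a, e, f}  B3 = {a, d, e}  B4 = {a, c, d}  B5 = {a, c, g}
Tree: B1–B2, B2–B3, B3–B4, B4–B5
Every bag has size at most 3, so the width is 3 − 1 = 2 and tw(G) ≤ 2. Since a–b–f–e–d–c–g–a is a cycle in G, G is not acyclic. Forests are exactly the graphs of treewidth ≤ 1, so tw(G) ≥ 2. Combining the bounds, tw(G) = 2.

2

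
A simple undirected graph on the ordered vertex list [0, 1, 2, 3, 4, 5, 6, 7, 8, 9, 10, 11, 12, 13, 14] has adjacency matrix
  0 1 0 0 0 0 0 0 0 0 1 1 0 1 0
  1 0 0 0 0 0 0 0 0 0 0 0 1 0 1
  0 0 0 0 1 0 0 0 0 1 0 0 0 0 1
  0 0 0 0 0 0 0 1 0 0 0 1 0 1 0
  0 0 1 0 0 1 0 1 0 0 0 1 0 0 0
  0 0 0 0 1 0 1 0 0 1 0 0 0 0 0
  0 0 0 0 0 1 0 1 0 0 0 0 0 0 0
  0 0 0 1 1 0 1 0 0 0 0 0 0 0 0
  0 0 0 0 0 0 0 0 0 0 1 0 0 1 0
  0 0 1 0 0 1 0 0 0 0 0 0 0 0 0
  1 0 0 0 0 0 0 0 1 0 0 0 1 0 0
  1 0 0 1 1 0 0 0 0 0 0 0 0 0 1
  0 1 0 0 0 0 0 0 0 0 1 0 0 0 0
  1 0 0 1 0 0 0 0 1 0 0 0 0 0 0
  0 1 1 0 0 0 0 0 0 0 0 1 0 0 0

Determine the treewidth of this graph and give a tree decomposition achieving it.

Treewidth 3.
Bags: B1 = {2, 5, 6, 9}  B2 = {2, 4, 5, 6}  B3 = {2, 4, 6, 7}  B4 = {2, 4, 7, 14}  B5 = {4, 7, 11, 14}  B6 = {3, 7, 11, 14}  B7 = {1, 3, 11, 14}  B8 = {0, 1, 3, 11}  B9 = {0, 1, 3, 13}  B10 = {0, 1, 12, 13}  B11 = {0, 10, 12, 13}  B12 = {8, 10, 12, 13}
Tree: B1–B2, B2–B3, B3–B4, B4–B5, B5–B6, B6–B7, B7–B8, B8–B9, B9–B10, B10–B11, B11–B12

Each bag holds 4 vertices, so the decomposition has width 3, which upper-bounds the treewidth. For the lower bound: the 4 vertex sets {5,6,9}, {2}, {4}, {3,7,11,14} are disjoint, each induces a connected subgraph, and every pair is joined by at least one edge of G. Contracting each set to a single vertex therefore yields K_{4} as a minor, and since treewidth is minor-monotone, tw(G) ≥ tw(K_{4}) = 3. The upper and lower bounds meet at 3, so that is the treewidth.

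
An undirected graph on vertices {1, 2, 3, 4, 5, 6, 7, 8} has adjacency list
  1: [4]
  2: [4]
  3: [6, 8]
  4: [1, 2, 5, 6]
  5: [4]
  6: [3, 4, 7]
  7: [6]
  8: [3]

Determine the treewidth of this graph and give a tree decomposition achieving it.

Treewidth 1.
One optimal decomposition is:
Bags: B1 = {4, 6}  B2 = {1, 4}  B3 = {2, 4}  B4 = {3, 6}  B5 = {3, 8}  B6 = {6, 7}  B7 = {4, 5}
Tree: B1–B2, B1–B3, B1–B4, B4–B5, B4–B6, B2–B7

Every bag has size at most 2, so the width is 2 − 1 = 1 and tw(G) ≤ 1. Any graph with an edge has treewidth ≥ 1, and G has the edge 4–6. Hence tw(G) = 1 exactly.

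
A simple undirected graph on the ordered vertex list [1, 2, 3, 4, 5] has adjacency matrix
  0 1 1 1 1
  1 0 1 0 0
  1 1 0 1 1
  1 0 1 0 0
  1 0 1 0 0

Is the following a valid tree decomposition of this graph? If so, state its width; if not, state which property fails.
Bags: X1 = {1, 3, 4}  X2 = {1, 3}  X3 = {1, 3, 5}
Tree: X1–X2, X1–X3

A tree decomposition must satisfy three properties: every vertex lies in some bag; for every edge, both endpoints lie together in some bag; and for every vertex, the bags containing it form a connected subtree. Here vertex 2 appears in no bag, so the decomposition is invalid.

No — vertex 2 appears in no bag.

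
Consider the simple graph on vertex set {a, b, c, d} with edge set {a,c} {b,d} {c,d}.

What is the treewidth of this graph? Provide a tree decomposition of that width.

Treewidth 1.
One optimal decomposition is:
Bags: B1 = {a, c}  B2 = {c, d}  B3 = {b, d}
Tree: B1–B2, B2–B3

Every bag has size at most 2, so the width is 2 − 1 = 1 and tw(G) ≤ 1. Since G has at least one edge (e.g. a–c), it is not an edgeless graph, so tw(G) ≥ 1. Therefore the treewidth is 1.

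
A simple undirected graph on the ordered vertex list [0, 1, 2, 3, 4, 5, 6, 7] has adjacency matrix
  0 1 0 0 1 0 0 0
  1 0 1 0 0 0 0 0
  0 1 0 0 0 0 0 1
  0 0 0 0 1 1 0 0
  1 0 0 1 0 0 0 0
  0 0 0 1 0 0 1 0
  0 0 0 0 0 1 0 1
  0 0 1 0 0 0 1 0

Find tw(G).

A width-2 tree decomposition is:
Bags: B1 = {3, 4, 5}  B2 = {4, 5, 6}  B3 = {4, 6, 7}  B4 = {2, 4, 7}  B5 = {1, 2, 4}  B6 = {0, 1, 4}
Tree: B1–B2, B2–B3, B3–B4, B4–B5, B5–B6
Each bag holds 3 vertices, so the decomposition has width 2, which upper-bounds the treewidth. Since 4–3–5–6–7–2–1–0–4 is a cycle in G, G is not acyclic. Forests are exactly the graphs of treewidth ≤ 1, so tw(G) ≥ 2. Hence tw(G) = 2 exactly.

2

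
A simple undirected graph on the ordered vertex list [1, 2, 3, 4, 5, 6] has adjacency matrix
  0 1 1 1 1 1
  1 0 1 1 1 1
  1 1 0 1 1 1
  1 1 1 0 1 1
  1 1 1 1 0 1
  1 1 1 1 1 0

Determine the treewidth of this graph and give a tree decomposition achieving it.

With just one bag of size 6, the width is 6 − 1 = 5, so tw(G) ≤ 5. On the other hand G contains the 6-clique {1, 2, 3, 4, 5, 6}. A clique must lie in a single bag of any decomposition, so no decomposition can have width below 5. Combining the bounds, tw(G) = 5.

Treewidth 5.
One optimal decomposition is:
Bags: B1 = {1, 2, 3, 4, 5, 6}
Tree: (single bag)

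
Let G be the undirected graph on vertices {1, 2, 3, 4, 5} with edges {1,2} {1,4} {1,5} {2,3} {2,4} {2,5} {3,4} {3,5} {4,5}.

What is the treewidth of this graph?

3

A width-3 tree decomposition is:
Bags: B1 = {2, 3, 4, 5}  B2 = {1, 2, 4, 5}
Tree: B1–B2
The largest bag has 4 vertices, giving width 3; this decomposition certifies tw(G) ≤ 3. Conversely, {1, 2, 4, 5} is a clique of size 4, and the vertices of any clique must share a bag in every tree decomposition; so some bag has ≥ 4 vertices and tw(G) ≥ 3. Therefore the treewidth is 3.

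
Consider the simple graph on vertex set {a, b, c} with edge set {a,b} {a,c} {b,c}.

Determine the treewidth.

2

A width-2 tree decomposition is:
Bags: B1 = {a, b, c}
Tree: (single bag)
A single bag containing all 3 vertices is trivially a valid decomposition of width 2. For the lower bound, the 3 vertices {a, b, c} are pairwise adjacent, and any tree decomposition puts a clique entirely inside one bag — forcing width ≥ 2. The upper and lower bounds meet at 2, so that is the treewidth.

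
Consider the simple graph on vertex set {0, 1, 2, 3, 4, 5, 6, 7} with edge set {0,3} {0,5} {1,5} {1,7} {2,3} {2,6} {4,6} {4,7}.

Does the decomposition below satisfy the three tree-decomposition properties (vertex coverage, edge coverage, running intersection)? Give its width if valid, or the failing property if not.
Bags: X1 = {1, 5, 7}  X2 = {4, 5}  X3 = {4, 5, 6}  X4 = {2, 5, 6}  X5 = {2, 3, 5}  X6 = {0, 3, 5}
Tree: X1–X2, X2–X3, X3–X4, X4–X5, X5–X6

A tree decomposition must satisfy three properties: every vertex lies in some bag; for every edge, both endpoints lie together in some bag; and for every vertex, the bags containing it form a connected subtree. Here edge (7,4) lies in no bag, so the decomposition is invalid.

No — edge (7,4) lies in no bag.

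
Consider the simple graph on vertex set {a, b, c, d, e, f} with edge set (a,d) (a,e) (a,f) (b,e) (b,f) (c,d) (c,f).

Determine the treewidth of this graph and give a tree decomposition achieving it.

Every bag has size at most 3, so the width is 3 − 1 = 2 and tw(G) ≤ 2. Since c–d–a–f–c is a cycle in G, G is not acyclic. Forests are exactly the graphs of treewidth ≤ 1, so tw(G) ≥ 2. Hence tw(G) = 2 exactly.

Treewidth 2.
One such decomposition:
Bags: B1 = {c, d, f}  B2 = {a, d, f}  B3 = {a, b, f}  B4 = {a, b, e}
Tree: B1–B2, B2–B3, B3–B4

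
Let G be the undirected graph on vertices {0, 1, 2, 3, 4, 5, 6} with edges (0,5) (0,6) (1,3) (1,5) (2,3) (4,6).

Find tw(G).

1

A width-1 tree decomposition is:
Bags: B1 = {2, 3}  B2 = {1, 3}  B3 = {1, 5}  B4 = {0, 5}  B5 = {0, 6}  B6 = {4, 6}
Tree: B1–B2, B2–B3, B3–B4, B4–B5, B5–B6
The largest bag has 2 vertices, giving width 1; this decomposition certifies tw(G) ≤ 1. Since G has at least one edge (e.g. 2–3), it is not an edgeless graph, so tw(G) ≥ 1. Hence tw(G) = 1 exactly.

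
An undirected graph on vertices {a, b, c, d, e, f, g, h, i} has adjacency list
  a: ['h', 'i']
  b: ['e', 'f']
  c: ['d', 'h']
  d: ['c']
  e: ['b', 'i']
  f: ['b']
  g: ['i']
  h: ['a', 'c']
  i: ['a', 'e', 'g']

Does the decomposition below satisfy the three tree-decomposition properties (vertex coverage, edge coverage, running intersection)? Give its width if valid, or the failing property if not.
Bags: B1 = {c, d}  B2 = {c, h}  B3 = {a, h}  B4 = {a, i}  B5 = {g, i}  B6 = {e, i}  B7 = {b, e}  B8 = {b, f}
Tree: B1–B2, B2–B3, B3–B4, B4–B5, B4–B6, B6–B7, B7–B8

Yes; width 1.

Every vertex of G appears in some bag (union = {a, b, c, d, e, f, g, h, i}); every edge is covered by a bag; and for each vertex v the set of bags containing v is connected in the bag tree. The decomposition is therefore valid. The largest bag has 2 vertices, so the width is 1.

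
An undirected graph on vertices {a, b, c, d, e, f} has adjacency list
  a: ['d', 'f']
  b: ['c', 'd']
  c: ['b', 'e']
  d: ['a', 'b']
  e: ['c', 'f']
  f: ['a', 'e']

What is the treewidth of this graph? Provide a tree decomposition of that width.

Treewidth 2.
One such decomposition:
Bags: B1 = {a, e, f}  B2 = {a, d, e}  B3 = {b, d, e}  B4 = {b, c, e}
Tree: B1–B2, B2–B3, B3–B4

Each bag holds 3 vertices, so the decomposition has width 2, which upper-bounds the treewidth. The edges e–f–a–d–b–c–e form a cycle, so G is not a tree and its treewidth is at least 2. Combining the bounds, tw(G) = 2.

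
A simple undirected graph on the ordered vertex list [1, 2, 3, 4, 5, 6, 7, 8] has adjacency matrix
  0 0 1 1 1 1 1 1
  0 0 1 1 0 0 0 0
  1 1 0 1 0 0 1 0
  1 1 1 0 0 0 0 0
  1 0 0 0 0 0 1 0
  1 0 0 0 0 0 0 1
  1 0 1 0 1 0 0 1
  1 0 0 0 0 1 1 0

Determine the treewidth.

A width-2 tree decomposition is:
Bags: B1 = {1, 5, 7}  B2 = {1, 3, 7}  B3 = {1, 7, 8}  B4 = {1, 6, 8}  B5 = {1, 3, 4}  B6 = {2, 3, 4}
Tree: B1–B2, B2–B3, B3–B4, B2–B5, B5–B6
Every bag has size at most 3, so the width is 3 − 1 = 2 and tw(G) ≤ 2. Conversely, {1, 3, 4} is a clique of size 3, and the vertices of any clique must share a bag in every tree decomposition; so some bag has ≥ 3 vertices and tw(G) ≥ 2. Hence tw(G) = 2 exactly.

2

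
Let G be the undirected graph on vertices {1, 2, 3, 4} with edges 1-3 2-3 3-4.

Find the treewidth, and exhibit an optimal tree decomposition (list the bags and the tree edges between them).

The largest bag has 2 vertices, giving width 1; this decomposition certifies tw(G) ≤ 1. Any graph with an edge has treewidth ≥ 1, and G has the edge 3–2. Therefore the treewidth is 1.

Treewidth 1.
One optimal decomposition is:
Bags: B1 = {2, 3}  B2 = {3, 4}  B3 = {1, 3}
Tree: B1–B2, B1–B3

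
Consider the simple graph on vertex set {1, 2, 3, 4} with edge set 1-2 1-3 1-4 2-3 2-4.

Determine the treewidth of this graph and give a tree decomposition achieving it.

Treewidth 2.
One such decomposition:
Bags: B1 = {1, 2, 4}  B2 = {1, 2, 3}
Tree: B1–B2

The largest bag has 3 vertices, giving width 2; this decomposition certifies tw(G) ≤ 2. Conversely, {1, 2, 3} is a clique of size 3, and the vertices of any clique must share a bag in every tree decomposition; so some bag has ≥ 3 vertices and tw(G) ≥ 2. The upper and lower bounds meet at 2, so that is the treewidth.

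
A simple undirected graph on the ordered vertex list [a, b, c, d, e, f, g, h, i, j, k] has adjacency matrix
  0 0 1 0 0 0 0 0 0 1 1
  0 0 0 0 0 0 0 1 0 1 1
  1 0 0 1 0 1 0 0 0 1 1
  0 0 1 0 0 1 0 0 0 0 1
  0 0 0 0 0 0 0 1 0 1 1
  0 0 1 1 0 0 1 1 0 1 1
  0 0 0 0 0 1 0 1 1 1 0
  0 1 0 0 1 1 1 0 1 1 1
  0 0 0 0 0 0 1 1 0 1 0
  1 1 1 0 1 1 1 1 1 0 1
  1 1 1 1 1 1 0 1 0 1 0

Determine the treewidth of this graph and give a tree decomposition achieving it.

The largest bag has 4 vertices, giving width 3; this decomposition certifies tw(G) ≤ 3. For the lower bound, the 4 vertices {c, d, f, k} are pairwise adjacent, and any tree decomposition puts a clique entirely inside one bag — forcing width ≥ 3. Hence tw(G) = 3 exactly.

Treewidth 3.
One such decomposition:
Bags: B1 = {f, g, h, j}  B2 = {f, h, j, k}  B3 = {e, h, j, k}  B4 = {c, f, j, k}  B5 = {b, h, j, k}  B6 = {c, d, f, k}  B7 = {a, c, j, k}  B8 = {g, h, i, j}
Tree: B1–B2, B2–B3, B2–B4, B2–B5, B4–B6, B4–B7, B1–B8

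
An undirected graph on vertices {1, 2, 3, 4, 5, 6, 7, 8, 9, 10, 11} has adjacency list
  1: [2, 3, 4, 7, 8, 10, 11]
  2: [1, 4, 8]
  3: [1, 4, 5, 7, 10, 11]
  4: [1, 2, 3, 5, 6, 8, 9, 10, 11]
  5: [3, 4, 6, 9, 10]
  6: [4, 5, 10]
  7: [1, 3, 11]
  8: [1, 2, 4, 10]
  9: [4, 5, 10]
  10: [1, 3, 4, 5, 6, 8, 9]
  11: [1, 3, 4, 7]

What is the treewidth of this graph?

A width-3 tree decomposition is:
Bags: B1 = {4, 5, 9, 10}  B2 = {3, 4, 5, 10}  B3 = {4, 5, 6, 10}  B4 = {1, 3, 4, 10}  B5 = {1, 3, 4, 11}  B6 = {1, 3, 7, 11}  B7 = {1, 4, 8, 10}  B8 = {1, 2, 4, 8}
Tree: B1–B2, B1–B3, B2–B4, B4–B5, B5–B6, B4–B7, B7–B8
Every bag has size at most 4, so the width is 4 − 1 = 3 and tw(G) ≤ 3. For the lower bound, the 4 vertices {1, 3, 4, 11} are pairwise adjacent, and any tree decomposition puts a clique entirely inside one bag — forcing width ≥ 3. Combining the bounds, tw(G) = 3.

3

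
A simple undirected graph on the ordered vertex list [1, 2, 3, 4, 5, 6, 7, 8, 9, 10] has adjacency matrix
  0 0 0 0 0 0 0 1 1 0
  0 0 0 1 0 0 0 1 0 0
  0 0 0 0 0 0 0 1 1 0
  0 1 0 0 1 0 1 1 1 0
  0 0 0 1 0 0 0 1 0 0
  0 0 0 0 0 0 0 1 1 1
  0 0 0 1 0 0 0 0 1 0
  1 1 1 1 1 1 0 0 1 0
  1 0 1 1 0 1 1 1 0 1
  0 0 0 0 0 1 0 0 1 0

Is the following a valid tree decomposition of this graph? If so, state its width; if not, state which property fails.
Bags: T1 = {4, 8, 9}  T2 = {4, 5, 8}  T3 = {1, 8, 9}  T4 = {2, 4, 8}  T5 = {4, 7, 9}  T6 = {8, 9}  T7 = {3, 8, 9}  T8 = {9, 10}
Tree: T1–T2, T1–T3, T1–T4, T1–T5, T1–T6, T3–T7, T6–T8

A tree decomposition must satisfy three properties: every vertex lies in some bag; for every edge, both endpoints lie together in some bag; and for every vertex, the bags containing it form a connected subtree. Here vertex 6 appears in no bag, so the decomposition is invalid.

No — vertex 6 appears in no bag.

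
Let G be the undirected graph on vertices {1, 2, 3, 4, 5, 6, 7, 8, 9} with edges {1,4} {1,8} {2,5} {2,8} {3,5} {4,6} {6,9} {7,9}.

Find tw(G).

1

A width-1 tree decomposition is:
Bags: B1 = {3, 5}  B2 = {2, 5}  B3 = {2, 8}  B4 = {1, 8}  B5 = {1, 4}  B6 = {4, 6}  B7 = {6, 9}  B8 = {7, 9}
Tree: B1–B2, B2–B3, B3–B4, B4–B5, B5–B6, B6–B7, B7–B8
Every bag has size at most 2, so the width is 2 − 1 = 1 and tw(G) ≤ 1. G has an edge, so its treewidth is at least 1. The upper and lower bounds meet at 1, so that is the treewidth.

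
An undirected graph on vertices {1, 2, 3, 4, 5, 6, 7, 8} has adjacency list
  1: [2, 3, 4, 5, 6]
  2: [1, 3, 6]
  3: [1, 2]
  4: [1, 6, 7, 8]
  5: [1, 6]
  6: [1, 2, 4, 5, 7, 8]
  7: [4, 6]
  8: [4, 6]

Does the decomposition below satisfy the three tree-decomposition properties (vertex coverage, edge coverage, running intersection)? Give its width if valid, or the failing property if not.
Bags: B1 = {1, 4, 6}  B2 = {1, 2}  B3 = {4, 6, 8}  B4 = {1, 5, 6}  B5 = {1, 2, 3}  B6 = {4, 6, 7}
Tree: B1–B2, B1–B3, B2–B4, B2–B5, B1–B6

A tree decomposition must satisfy three properties: every vertex lies in some bag; for every edge, both endpoints lie together in some bag; and for every vertex, the bags containing it form a connected subtree. Here edge (6,2) lies in no bag, so the decomposition is invalid.

No — edge (6,2) lies in no bag.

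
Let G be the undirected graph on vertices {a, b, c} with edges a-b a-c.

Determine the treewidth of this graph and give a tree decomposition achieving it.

Treewidth 1.
One such decomposition:
Bags: B1 = {a, b}  B2 = {a, c}
Tree: B1–B2

Each bag holds 2 vertices, so the decomposition has width 1, which upper-bounds the treewidth. Since G has at least one edge (e.g. b–a), it is not an edgeless graph, so tw(G) ≥ 1. Hence tw(G) = 1 exactly.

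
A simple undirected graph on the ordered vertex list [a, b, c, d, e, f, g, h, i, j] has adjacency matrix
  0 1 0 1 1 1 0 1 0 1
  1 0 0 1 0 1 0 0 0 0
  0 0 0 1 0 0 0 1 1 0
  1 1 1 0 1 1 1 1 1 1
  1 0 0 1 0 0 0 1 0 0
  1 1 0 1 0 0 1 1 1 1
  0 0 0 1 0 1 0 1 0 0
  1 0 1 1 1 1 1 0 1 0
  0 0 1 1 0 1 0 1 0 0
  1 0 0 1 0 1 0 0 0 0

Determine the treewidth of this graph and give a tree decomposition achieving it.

The largest bag has 4 vertices, giving width 3; this decomposition certifies tw(G) ≤ 3. On the other hand G contains the 4-clique {a, d, e, h}. A clique must lie in a single bag of any decomposition, so no decomposition can have width below 3. Combining the bounds, tw(G) = 3.

Treewidth 3.
One optimal decomposition is:
Bags: B1 = {a, d, f, h}  B2 = {d, f, h, i}  B3 = {a, d, f, j}  B4 = {a, b, d, f}  B5 = {a, d, e, h}  B6 = {d, f, g, h}  B7 = {c, d, h, i}
Tree: B1–B2, B1–B3, B3–B4, B1–B5, B1–B6, B2–B7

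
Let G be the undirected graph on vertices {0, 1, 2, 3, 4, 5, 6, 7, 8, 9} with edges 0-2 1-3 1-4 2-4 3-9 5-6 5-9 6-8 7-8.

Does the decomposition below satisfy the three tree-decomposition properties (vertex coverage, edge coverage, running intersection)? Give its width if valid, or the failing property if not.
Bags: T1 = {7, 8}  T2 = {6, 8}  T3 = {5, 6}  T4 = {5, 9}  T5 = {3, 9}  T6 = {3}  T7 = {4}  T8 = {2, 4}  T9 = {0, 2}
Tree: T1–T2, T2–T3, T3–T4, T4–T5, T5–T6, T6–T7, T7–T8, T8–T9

No — vertex 1 appears in no bag.

A tree decomposition must satisfy three properties: every vertex lies in some bag; for every edge, both endpoints lie together in some bag; and for every vertex, the bags containing it form a connected subtree. Here vertex 1 appears in no bag, so the decomposition is invalid.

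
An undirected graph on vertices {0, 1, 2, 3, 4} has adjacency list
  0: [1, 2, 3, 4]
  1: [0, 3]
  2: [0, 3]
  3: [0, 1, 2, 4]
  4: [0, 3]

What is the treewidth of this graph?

2

A width-2 tree decomposition is:
Bags: B1 = {0, 2, 3}  B2 = {0, 1, 3}  B3 = {0, 3, 4}
Tree: B1–B2, B2–B3
The largest bag has 3 vertices, giving width 2; this decomposition certifies tw(G) ≤ 2. On the other hand G contains the 3-clique {0, 1, 3}. A clique must lie in a single bag of any decomposition, so no decomposition can have width below 2. Combining the bounds, tw(G) = 2.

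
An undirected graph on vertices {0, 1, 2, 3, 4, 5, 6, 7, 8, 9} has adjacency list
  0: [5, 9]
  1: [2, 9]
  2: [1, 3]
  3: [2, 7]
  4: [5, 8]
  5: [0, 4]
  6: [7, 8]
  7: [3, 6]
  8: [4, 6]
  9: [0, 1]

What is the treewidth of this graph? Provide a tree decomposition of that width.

Every bag has size at most 3, so the width is 3 − 1 = 2 and tw(G) ≤ 2. For the lower bound, G contains the cycle 0–5–4–8–6–7–3–2–1–9–0, so G is not a forest; only forests have treewidth ≤ 1, hence tw(G) ≥ 2. Therefore the treewidth is 2.

Treewidth 2.
One such decomposition:
Bags: B1 = {0, 4, 5}  B2 = {0, 4, 8}  B3 = {0, 6, 8}  B4 = {0, 6, 7}  B5 = {0, 3, 7}  B6 = {0, 2, 3}  B7 = {0, 1, 2}  B8 = {0, 1, 9}
Tree: B1–B2, B2–B3, B3–B4, B4–B5, B5–B6, B6–B7, B7–B8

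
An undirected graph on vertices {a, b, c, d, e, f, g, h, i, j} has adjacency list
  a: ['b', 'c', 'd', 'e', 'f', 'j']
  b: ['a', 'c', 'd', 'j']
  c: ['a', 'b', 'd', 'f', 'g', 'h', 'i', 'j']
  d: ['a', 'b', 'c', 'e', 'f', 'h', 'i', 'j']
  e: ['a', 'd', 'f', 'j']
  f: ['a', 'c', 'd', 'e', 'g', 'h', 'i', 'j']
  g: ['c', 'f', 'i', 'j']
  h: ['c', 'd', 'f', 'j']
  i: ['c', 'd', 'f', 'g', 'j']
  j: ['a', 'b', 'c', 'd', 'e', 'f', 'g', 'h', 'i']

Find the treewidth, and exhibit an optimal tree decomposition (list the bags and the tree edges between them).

Treewidth 4.
Bags: B1 = {c, d, f, i, j}  B2 = {c, d, f, h, j}  B3 = {a, c, d, f, j}  B4 = {c, f, g, i, j}  B5 = {a, d, e, f, j}  B6 = {a, b, c, d, j}
Tree: B1–B2, B1–B3, B1–B4, B3–B5, B3–B6

Every bag has size at most 5, so the width is 5 − 1 = 4 and tw(G) ≤ 4. Conversely, {a, d, e, f, j} is a clique of size 5, and the vertices of any clique must share a bag in every tree decomposition; so some bag has ≥ 5 vertices and tw(G) ≥ 4. Combining the bounds, tw(G) = 4.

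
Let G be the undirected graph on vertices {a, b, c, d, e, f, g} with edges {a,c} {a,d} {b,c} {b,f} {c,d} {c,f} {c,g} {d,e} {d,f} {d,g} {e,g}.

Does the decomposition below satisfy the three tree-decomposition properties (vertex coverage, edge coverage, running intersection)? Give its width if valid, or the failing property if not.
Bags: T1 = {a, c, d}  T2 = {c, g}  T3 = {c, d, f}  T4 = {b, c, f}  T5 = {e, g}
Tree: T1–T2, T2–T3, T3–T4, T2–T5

A tree decomposition must satisfy three properties: every vertex lies in some bag; for every edge, both endpoints lie together in some bag; and for every vertex, the bags containing it form a connected subtree. Here edge (d,g) lies in no bag, so the decomposition is invalid.

No — edge (d,g) lies in no bag.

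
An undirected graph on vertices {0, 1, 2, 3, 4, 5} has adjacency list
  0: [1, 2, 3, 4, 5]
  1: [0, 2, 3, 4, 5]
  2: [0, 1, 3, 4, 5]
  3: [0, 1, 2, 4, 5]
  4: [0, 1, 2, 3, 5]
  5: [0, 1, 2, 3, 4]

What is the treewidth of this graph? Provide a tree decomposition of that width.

With just one bag of size 6, the width is 6 − 1 = 5, so tw(G) ≤ 5. For the lower bound, the 6 vertices {0, 1, 2, 3, 4, 5} are pairwise adjacent, and any tree decomposition puts a clique entirely inside one bag — forcing width ≥ 5. The upper and lower bounds meet at 5, so that is the treewidth.

Treewidth 5.
One optimal decomposition is:
Bags: B1 = {0, 1, 2, 3, 4, 5}
Tree: (single bag)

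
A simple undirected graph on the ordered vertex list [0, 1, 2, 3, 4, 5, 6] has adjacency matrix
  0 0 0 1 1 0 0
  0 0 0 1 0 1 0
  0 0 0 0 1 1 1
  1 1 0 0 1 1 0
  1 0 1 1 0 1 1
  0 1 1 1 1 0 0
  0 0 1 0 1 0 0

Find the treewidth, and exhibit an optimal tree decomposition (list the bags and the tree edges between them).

Each bag holds 3 vertices, so the decomposition has width 2, which upper-bounds the treewidth. On the other hand G contains the 3-clique {1, 3, 5}. A clique must lie in a single bag of any decomposition, so no decomposition can have width below 2. Therefore the treewidth is 2.

Treewidth 2.
One such decomposition:
Bags: B1 = {3, 4, 5}  B2 = {1, 3, 5}  B3 = {0, 3, 4}  B4 = {2, 4, 5}  B5 = {2, 4, 6}
Tree: B1–B2, B1–B3, B1–B4, B4–B5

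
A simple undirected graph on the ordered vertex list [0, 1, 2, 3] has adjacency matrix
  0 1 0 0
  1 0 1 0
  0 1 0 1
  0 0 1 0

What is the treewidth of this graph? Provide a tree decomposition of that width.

Each bag holds 2 vertices, so the decomposition has width 1, which upper-bounds the treewidth. G has an edge, so its treewidth is at least 1. Therefore the treewidth is 1.

Treewidth 1.
One optimal decomposition is:
Bags: B1 = {2, 3}  B2 = {1, 2}  B3 = {0, 1}
Tree: B1–B2, B2–B3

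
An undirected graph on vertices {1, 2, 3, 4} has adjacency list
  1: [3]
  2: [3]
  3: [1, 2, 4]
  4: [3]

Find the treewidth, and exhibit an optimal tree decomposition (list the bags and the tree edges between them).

Each bag holds 2 vertices, so the decomposition has width 1, which upper-bounds the treewidth. G has an edge, so its treewidth is at least 1. Therefore the treewidth is 1.

Treewidth 1.
One optimal decomposition is:
Bags: B1 = {2, 3}  B2 = {3, 4}  B3 = {1, 3}
Tree: B1–B2, B1–B3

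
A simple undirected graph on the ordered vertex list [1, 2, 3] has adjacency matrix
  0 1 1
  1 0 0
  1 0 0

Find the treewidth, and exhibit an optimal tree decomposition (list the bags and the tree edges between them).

Each bag holds 2 vertices, so the decomposition has width 1, which upper-bounds the treewidth. Since G has at least one edge (e.g. 3–1), it is not an edgeless graph, so tw(G) ≥ 1. The upper and lower bounds meet at 1, so that is the treewidth.

Treewidth 1.
Bags: B1 = {1, 3}  B2 = {1, 2}
Tree: B1–B2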